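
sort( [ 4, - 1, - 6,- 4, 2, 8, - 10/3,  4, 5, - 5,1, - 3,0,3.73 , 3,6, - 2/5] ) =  [ - 6, - 5, - 4, - 10/3, - 3, - 1, - 2/5,0,1,2,3,3.73 , 4 , 4, 5,6, 8]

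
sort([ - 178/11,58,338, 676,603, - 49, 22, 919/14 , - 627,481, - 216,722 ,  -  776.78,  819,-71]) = [ - 776.78, - 627, - 216, - 71, - 49, - 178/11, 22,  58, 919/14,338,  481, 603, 676, 722,819]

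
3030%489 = 96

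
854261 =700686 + 153575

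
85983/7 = 85983/7 = 12283.29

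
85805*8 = 686440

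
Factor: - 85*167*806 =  - 11441170 =-2^1 *5^1*13^1*17^1*31^1 * 167^1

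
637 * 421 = 268177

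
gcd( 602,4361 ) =7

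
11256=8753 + 2503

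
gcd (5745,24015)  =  15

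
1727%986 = 741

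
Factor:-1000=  - 2^3* 5^3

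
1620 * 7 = 11340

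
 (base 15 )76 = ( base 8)157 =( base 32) 3f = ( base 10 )111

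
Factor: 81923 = 17^1*61^1 * 79^1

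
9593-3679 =5914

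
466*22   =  10252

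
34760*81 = 2815560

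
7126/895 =7126/895 = 7.96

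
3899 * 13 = 50687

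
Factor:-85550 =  - 2^1*5^2*29^1*59^1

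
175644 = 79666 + 95978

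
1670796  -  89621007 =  - 87950211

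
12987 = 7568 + 5419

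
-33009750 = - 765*43150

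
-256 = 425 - 681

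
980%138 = 14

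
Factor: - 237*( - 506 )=2^1*3^1*11^1 * 23^1 * 79^1 = 119922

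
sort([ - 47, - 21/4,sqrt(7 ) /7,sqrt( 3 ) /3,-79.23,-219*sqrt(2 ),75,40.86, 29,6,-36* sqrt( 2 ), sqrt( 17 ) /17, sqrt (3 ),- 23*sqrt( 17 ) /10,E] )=[ - 219*sqrt( 2), - 79.23, -36*sqrt(2 ) ,  -  47,  -  23*sqrt ( 17 ) /10, - 21/4, sqrt(17)/17,sqrt( 7 ) /7,sqrt( 3) /3 , sqrt( 3), E,6,29,40.86,75]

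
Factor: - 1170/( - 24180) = 2^( - 1 ) * 3^1*31^( - 1) = 3/62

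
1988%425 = 288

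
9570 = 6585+2985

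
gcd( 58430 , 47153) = 1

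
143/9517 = 143/9517 = 0.02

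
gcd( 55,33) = 11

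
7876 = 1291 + 6585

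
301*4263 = 1283163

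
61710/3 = 20570 = 20570.00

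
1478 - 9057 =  - 7579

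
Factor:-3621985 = - 5^1*233^1*3109^1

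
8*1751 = 14008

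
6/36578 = 3/18289 = 0.00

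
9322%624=586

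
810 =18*45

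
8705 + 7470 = 16175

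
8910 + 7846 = 16756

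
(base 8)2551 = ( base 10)1385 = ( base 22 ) 2IL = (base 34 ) 16p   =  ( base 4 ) 111221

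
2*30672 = 61344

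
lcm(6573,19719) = 19719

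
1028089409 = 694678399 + 333411010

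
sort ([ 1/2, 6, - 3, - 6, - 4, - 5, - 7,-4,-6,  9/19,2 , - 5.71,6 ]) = [ - 7,-6, - 6, - 5.71, - 5, - 4, - 4, - 3,9/19,  1/2,2,6,6 ] 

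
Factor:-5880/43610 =  -  2^2 * 3^1 * 89^(  -  1) = -12/89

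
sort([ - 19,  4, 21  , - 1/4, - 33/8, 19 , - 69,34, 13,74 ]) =[ -69,  -  19,- 33/8,-1/4, 4,13,19,21 , 34, 74]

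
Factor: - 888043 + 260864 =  - 627179 = - 7^1*89597^1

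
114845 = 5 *22969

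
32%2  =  0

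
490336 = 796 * 616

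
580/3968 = 145/992 = 0.15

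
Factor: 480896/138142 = 832/239 = 2^6*13^1*239^(-1) 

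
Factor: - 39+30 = - 9 = -3^2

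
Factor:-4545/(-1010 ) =9/2=2^( - 1 )*3^2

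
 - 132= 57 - 189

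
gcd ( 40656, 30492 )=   10164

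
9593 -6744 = 2849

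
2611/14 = 373/2 = 186.50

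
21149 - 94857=- 73708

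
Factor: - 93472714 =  - 2^1*619^1*75503^1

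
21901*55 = 1204555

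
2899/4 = 724+3/4 =724.75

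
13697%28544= 13697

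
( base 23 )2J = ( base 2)1000001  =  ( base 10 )65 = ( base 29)27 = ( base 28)29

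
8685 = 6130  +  2555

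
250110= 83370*3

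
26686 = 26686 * 1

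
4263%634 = 459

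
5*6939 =34695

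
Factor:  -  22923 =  - 3^4  *283^1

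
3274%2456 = 818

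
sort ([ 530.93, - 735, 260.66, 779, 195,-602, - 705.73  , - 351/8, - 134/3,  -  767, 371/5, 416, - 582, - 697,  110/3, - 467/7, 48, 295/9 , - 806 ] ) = [ - 806 , - 767,-735, - 705.73,-697,- 602, - 582, - 467/7,  -  134/3, -351/8, 295/9,110/3, 48, 371/5, 195, 260.66,416, 530.93, 779 ] 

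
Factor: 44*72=2^5*3^2*11^1 = 3168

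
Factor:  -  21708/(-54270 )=2/5= 2^1*5^(- 1 )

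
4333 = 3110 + 1223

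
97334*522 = 50808348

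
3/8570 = 3/8570 = 0.00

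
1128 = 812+316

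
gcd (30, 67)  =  1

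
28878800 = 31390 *920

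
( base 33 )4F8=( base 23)946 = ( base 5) 123414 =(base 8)11373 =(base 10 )4859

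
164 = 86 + 78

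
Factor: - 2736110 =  - 2^1*5^1*13^2*1619^1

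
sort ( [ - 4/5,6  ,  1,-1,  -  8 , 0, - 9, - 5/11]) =[-9, - 8, - 1 , - 4/5, - 5/11 , 0, 1, 6]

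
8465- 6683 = 1782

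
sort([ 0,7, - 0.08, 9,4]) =[ - 0.08, 0,4,7  ,  9 ] 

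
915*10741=9828015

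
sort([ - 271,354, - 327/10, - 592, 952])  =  [ - 592, - 271, -327/10, 354, 952]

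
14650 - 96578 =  - 81928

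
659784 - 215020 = 444764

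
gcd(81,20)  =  1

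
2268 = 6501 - 4233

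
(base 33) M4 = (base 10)730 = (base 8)1332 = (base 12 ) 50A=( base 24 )16A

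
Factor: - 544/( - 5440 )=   1/10 = 2^( - 1)*5^( - 1 ) 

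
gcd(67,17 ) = 1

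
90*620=55800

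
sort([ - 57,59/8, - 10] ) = [ - 57, - 10, 59/8] 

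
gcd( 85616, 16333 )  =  1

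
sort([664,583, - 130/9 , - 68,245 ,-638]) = [ -638, - 68,- 130/9,  245,583,  664]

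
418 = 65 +353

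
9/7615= 9/7615 = 0.00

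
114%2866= 114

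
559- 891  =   - 332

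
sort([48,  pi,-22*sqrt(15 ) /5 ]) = [- 22*sqrt(15)/5,pi,  48]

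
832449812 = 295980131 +536469681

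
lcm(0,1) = 0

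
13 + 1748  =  1761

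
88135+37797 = 125932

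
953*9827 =9365131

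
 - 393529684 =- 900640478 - -507110794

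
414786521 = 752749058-337962537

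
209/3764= 209/3764= 0.06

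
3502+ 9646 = 13148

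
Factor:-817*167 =- 136439 =- 19^1*43^1*167^1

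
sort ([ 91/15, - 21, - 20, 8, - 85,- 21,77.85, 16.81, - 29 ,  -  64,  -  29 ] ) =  [-85,  -  64,  -  29, - 29,-21,-21,-20, 91/15, 8,16.81,77.85 ]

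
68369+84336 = 152705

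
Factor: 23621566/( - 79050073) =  - 2^1*31^1*149^1*2557^1* 3037^(-1 ) * 26029^( - 1)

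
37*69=2553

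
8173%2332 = 1177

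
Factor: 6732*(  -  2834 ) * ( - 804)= 15339104352= 2^5*3^3*11^1*13^1*17^1 *67^1*109^1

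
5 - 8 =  - 3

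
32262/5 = 6452 + 2/5 = 6452.40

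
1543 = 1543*1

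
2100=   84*25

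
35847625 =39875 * 899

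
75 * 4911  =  368325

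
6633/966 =2211/322 = 6.87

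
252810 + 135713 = 388523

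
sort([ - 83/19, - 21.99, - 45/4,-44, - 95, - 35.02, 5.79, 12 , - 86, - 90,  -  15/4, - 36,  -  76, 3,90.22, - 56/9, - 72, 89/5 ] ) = [ - 95, - 90, - 86,- 76,- 72,  -  44 , - 36, - 35.02,  -  21.99, - 45/4, - 56/9 , - 83/19,- 15/4, 3,5.79, 12,  89/5, 90.22] 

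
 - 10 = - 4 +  - 6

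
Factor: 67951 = 13^1*5227^1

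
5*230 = 1150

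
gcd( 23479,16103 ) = 1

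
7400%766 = 506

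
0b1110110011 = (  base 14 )4b9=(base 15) 432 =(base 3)1022002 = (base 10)947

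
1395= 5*279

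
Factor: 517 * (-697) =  - 11^1* 17^1*41^1*47^1 = - 360349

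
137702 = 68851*2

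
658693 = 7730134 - 7071441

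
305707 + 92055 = 397762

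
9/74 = 9/74 = 0.12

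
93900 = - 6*( - 15650) 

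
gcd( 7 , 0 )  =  7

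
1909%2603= 1909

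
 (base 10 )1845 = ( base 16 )735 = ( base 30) 21F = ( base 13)ABC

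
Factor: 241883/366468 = 2^( - 2 )*3^ (-1)*30539^(-1 )*241883^1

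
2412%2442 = 2412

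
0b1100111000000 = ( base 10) 6592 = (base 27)914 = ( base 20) g9c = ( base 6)50304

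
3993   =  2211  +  1782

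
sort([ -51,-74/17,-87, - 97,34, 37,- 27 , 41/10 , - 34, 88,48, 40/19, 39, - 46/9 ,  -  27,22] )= [  -  97,- 87,- 51, - 34, -27, -27,-46/9, - 74/17, 40/19,41/10 , 22, 34,37,  39, 48,88]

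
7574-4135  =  3439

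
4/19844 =1/4961 = 0.00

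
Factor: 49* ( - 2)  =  -2^1*7^2 = - 98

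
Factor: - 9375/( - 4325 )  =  375/173 = 3^1*5^3*173^( - 1 )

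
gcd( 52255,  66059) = 7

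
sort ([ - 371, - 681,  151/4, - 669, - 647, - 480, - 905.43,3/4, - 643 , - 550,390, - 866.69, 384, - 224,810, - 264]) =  [-905.43, - 866.69, -681, - 669 , - 647, - 643, - 550, - 480, - 371, - 264, - 224,  3/4,  151/4, 384, 390,810] 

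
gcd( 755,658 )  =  1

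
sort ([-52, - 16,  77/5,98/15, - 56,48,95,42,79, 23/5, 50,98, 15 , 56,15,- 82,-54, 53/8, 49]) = [ - 82,-56,-54,-52,-16, 23/5 , 98/15,53/8, 15 , 15,77/5,42,48,  49, 50,56,79,95,98] 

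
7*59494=416458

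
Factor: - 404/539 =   -  2^2*7^( - 2 ) *11^( - 1)*101^1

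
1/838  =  1/838 = 0.00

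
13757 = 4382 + 9375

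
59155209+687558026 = 746713235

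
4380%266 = 124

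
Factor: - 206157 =  -  3^1*7^1*9817^1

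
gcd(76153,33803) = 77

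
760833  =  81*9393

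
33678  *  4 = 134712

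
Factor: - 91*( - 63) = 3^2*7^2*13^1 = 5733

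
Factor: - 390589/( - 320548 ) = 619/508 = 2^( - 2 )*127^( - 1)*619^1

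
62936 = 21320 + 41616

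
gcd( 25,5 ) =5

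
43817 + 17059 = 60876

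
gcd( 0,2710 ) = 2710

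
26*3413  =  88738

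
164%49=17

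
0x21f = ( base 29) IL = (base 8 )1037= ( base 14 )2ab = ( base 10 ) 543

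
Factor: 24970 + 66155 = 3^6*5^3 = 91125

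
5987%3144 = 2843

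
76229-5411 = 70818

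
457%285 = 172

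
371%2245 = 371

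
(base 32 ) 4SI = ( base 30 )5h0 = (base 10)5010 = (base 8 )11622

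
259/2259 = 259/2259 = 0.11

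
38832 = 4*9708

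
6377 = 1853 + 4524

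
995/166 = 995/166 = 5.99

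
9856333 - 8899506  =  956827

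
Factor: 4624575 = 3^1 *5^2*197^1*313^1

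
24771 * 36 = 891756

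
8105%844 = 509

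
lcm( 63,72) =504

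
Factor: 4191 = 3^1*11^1 * 127^1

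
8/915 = 8/915= 0.01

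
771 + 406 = 1177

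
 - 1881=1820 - 3701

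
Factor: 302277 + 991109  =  1293386 = 2^1*41^1*15773^1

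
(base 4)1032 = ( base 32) 2e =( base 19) 42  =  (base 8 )116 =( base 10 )78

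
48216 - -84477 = 132693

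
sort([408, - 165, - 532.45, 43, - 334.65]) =[ - 532.45, - 334.65,-165, 43, 408]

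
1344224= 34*39536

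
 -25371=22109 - 47480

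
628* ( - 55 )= - 34540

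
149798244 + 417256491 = 567054735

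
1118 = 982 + 136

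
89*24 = 2136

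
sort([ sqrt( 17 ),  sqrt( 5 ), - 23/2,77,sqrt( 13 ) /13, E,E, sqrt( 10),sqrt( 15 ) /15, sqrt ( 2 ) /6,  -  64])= [ - 64, - 23/2, sqrt( 2) /6, sqrt(15)/15, sqrt(13 ) /13,sqrt( 5),E, E, sqrt( 10) , sqrt (17),77 ] 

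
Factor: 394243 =23^1*61^1*281^1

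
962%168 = 122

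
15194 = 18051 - 2857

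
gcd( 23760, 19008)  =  4752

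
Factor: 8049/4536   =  2^( - 3 )* 3^( - 3)*7^(-1) * 2683^1 = 2683/1512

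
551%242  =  67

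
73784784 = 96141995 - 22357211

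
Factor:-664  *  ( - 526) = 349264 = 2^4 * 83^1*263^1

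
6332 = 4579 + 1753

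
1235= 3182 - 1947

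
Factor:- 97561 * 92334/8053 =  - 9008197374/8053 = -  2^1 * 3^1*11^1* 1399^1*8053^ ( - 1 )*97561^1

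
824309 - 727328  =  96981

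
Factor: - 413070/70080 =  - 13769/2336 = - 2^( - 5 ) * 7^2 *73^( - 1 )*281^1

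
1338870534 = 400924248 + 937946286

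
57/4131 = 19/1377 =0.01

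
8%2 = 0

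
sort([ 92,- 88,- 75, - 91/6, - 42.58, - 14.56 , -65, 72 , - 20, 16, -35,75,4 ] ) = [ - 88, - 75, - 65,-42.58, - 35, - 20, - 91/6 ,- 14.56,4 , 16,72,75, 92]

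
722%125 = 97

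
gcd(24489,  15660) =27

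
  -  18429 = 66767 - 85196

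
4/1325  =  4/1325  =  0.00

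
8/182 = 4/91 = 0.04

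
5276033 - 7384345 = - 2108312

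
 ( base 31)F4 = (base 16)1d5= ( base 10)469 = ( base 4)13111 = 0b111010101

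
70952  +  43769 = 114721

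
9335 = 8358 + 977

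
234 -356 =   -  122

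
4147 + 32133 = 36280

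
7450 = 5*1490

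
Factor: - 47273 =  - 41^1*1153^1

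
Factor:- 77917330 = - 2^1*5^1*23^1*277^1* 1223^1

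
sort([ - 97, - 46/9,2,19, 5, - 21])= [ - 97, - 21, - 46/9, 2,5,19 ] 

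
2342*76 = 177992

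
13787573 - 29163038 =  - 15375465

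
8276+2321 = 10597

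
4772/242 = 2386/121=19.72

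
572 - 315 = 257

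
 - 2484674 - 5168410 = -7653084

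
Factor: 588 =2^2*3^1*7^2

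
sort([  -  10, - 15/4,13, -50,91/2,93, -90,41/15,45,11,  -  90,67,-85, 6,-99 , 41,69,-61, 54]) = [ - 99, - 90, - 90,- 85,- 61, -50, - 10, - 15/4,41/15,6,11,13,  41,45,91/2,54, 67, 69 , 93] 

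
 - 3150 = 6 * ( - 525)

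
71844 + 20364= 92208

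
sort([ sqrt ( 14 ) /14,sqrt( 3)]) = [ sqrt( 14) /14, sqrt(3)]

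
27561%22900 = 4661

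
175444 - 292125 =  - 116681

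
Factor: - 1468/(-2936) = 2^(-1 ) = 1/2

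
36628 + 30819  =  67447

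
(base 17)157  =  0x17d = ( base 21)i3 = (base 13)234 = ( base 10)381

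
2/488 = 1/244 =0.00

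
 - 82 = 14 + -96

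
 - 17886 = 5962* ( - 3)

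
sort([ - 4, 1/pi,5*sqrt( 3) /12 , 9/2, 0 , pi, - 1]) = [ - 4, - 1,  0,  1/pi, 5*sqrt( 3) /12,pi,9/2 ] 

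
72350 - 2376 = 69974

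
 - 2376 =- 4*594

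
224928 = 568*396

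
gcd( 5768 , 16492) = 28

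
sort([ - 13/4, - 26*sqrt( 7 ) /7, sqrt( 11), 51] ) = [ - 26 * sqrt( 7)/7 , - 13/4, sqrt (11),  51 ] 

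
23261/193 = 120+101/193 = 120.52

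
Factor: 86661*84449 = 7318434789= 3^2*9629^1 * 84449^1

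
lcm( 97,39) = 3783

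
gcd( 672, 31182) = 6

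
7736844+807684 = 8544528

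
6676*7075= 47232700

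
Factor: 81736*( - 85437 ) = -6983278632=-2^3*3^2*11^1*17^1*601^1 * 863^1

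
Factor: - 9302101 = -9302101^1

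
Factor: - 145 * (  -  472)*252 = 17246880 =2^5  *3^2*5^1*7^1 * 29^1 *59^1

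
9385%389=49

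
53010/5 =10602 = 10602.00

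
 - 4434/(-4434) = 1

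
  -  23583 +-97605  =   - 121188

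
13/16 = 13/16 = 0.81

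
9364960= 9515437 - 150477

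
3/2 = 3/2  =  1.50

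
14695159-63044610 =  - 48349451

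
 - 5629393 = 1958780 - 7588173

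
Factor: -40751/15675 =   -  3^( - 1)*5^( - 2 ) * 11^( -1) * 19^( - 1)*40751^1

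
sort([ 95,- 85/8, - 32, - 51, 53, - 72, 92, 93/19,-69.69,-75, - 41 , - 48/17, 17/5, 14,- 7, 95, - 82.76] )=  [- 82.76, - 75, - 72,-69.69, - 51,- 41, - 32, - 85/8,-7, - 48/17,17/5,93/19,14,53, 92, 95,95]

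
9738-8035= 1703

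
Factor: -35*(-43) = 1505 = 5^1*7^1*43^1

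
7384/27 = 7384/27 = 273.48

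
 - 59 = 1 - 60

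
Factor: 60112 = 2^4 * 13^1 * 17^2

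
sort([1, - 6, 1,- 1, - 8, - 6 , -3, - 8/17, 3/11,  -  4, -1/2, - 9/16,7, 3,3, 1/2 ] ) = [- 8,- 6,  -  6,  -  4,  -  3, - 1,  -  9/16  , - 1/2,-8/17,3/11,1/2,1,1 , 3 , 3,  7 ]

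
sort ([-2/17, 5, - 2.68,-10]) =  [-10, - 2.68,  -  2/17, 5]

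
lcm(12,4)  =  12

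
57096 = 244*234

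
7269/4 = 1817 + 1/4 = 1817.25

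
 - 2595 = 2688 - 5283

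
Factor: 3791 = 17^1*223^1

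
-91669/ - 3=30556 + 1/3 = 30556.33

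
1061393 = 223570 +837823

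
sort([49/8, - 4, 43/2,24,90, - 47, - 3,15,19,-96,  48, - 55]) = [-96, - 55 ,- 47 , - 4, - 3, 49/8,15, 19, 43/2, 24,48,90]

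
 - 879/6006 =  - 293/2002=- 0.15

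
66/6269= 66/6269 = 0.01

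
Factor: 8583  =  3^1*2861^1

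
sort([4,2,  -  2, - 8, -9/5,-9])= [ - 9, - 8,- 2, - 9/5 , 2,  4 ] 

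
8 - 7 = 1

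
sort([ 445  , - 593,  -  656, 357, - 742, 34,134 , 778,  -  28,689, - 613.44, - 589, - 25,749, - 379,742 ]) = [ - 742, - 656, - 613.44, - 593, - 589, - 379, - 28, - 25,  34,134, 357,  445,689, 742,749,778]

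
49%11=5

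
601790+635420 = 1237210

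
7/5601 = 7/5601 =0.00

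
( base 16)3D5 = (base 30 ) 12l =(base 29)14o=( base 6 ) 4313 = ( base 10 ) 981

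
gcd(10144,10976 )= 32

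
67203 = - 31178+98381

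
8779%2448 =1435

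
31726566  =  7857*4038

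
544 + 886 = 1430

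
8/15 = 8/15 = 0.53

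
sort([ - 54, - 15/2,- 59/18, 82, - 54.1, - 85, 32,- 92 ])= [ - 92,-85, - 54.1,  -  54, - 15/2,- 59/18,32, 82] 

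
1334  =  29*46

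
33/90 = 11/30 = 0.37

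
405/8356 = 405/8356 =0.05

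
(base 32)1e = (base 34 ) 1C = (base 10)46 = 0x2e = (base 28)1I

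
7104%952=440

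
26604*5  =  133020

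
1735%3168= 1735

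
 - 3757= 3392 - 7149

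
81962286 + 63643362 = 145605648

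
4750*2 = 9500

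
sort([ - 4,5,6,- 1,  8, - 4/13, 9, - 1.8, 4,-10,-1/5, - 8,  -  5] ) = [ - 10, - 8, - 5, - 4, - 1.8,-1, - 4/13, - 1/5,4, 5, 6, 8, 9]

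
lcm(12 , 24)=24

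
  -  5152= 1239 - 6391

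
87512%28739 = 1295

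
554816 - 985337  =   - 430521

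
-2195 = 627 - 2822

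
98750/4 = 24687  +  1/2  =  24687.50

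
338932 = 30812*11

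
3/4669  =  3/4669=0.00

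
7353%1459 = 58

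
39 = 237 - 198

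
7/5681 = 7/5681 = 0.00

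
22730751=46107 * 493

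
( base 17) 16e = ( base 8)625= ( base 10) 405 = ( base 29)DS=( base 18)149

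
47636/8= 5954 + 1/2 = 5954.50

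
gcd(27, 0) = 27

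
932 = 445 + 487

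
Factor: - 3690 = -2^1*3^2*5^1*41^1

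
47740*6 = 286440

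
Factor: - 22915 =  - 5^1*4583^1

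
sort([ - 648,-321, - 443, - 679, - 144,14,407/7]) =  [ - 679, - 648, - 443, - 321, - 144, 14,407/7]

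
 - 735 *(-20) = 14700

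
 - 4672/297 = -4672/297 = -15.73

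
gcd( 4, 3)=1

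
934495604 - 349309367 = 585186237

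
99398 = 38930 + 60468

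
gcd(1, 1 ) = 1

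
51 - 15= 36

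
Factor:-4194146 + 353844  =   - 2^1*199^1*9649^1 = -3840302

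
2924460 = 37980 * 77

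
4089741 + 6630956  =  10720697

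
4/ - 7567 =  - 4/7567 = - 0.00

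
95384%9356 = 1824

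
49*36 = 1764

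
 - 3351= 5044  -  8395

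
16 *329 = 5264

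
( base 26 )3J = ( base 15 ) 67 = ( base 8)141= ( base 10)97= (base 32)31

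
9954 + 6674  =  16628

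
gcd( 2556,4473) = 639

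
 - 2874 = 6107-8981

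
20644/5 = 20644/5 =4128.80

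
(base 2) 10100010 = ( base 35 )4M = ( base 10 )162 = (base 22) 78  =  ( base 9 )200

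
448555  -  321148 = 127407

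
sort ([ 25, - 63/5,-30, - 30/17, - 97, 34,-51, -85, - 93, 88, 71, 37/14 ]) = [-97, - 93,-85,-51,-30, - 63/5,-30/17, 37/14,25, 34, 71, 88 ] 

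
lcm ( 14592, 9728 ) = 29184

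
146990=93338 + 53652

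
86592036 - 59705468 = 26886568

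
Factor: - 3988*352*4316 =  - 6058697216  =  - 2^9*11^1*13^1 * 83^1*997^1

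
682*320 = 218240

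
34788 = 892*39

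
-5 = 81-86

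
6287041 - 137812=6149229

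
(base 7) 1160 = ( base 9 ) 532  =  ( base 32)di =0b110110010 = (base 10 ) 434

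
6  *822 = 4932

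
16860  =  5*3372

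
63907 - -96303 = 160210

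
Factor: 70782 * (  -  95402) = - 6752744364  =  - 2^2*3^1*47^1*251^1*47701^1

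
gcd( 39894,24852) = 654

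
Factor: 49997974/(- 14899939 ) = -2^1*13^2* 17^(- 1)*29^( - 1)*53^1*2791^1*30223^( - 1 ) 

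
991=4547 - 3556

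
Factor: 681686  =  2^1*53^1*59^1*109^1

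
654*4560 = 2982240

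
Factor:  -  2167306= - 2^1*59^1 * 18367^1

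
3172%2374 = 798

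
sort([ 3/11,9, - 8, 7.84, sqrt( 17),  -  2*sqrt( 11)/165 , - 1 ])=[  -  8, - 1 ,- 2*sqrt( 11 ) /165 , 3/11, sqrt( 17 ), 7.84,9]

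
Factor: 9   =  3^2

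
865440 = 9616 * 90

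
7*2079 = 14553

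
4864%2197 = 470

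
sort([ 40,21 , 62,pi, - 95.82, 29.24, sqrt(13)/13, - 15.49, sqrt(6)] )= [-95.82,-15.49,  sqrt(13)/13, sqrt( 6 ), pi, 21,29.24 , 40, 62 ]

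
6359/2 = 6359/2 = 3179.50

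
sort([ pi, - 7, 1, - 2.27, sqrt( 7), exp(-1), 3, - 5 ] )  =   [  -  7, - 5 ,  -  2.27, exp(-1 ),  1,sqrt( 7), 3, pi ] 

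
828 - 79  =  749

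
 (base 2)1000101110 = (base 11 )468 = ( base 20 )17i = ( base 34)ge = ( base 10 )558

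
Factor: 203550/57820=2^( - 1)*3^1*5^1*7^( -2)*23^1 = 345/98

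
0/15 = 0  =  0.00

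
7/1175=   7/1175 =0.01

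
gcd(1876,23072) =28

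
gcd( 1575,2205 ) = 315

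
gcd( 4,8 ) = 4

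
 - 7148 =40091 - 47239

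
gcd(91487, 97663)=1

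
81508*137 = 11166596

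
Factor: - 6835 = -5^1*1367^1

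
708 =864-156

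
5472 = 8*684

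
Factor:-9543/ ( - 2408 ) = 2^( - 3 )*3^1*7^(-1) *43^( - 1 )*3181^1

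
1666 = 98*17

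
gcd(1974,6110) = 94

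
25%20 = 5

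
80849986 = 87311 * 926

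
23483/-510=-23483/510 =- 46.05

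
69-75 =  - 6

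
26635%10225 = 6185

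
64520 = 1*64520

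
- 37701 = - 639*59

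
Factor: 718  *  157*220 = 24799720=2^3*5^1*11^1*157^1*359^1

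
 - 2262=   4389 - 6651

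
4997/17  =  4997/17  =  293.94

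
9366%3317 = 2732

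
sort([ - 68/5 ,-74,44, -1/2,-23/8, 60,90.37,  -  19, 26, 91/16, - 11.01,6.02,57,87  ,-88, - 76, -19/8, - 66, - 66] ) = [ - 88,  -  76, - 74, - 66, - 66, -19,-68/5, - 11.01 , - 23/8, - 19/8, - 1/2,91/16,6.02,26, 44, 57,60, 87, 90.37 ] 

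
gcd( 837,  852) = 3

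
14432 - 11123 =3309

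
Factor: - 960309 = - 3^3 * 7^1*5081^1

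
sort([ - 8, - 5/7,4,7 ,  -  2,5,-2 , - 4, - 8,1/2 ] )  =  [ -8, - 8, - 4,  -  2, - 2, - 5/7 , 1/2, 4,  5,  7 ] 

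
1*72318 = 72318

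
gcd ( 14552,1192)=8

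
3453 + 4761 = 8214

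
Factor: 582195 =3^1*5^1*37^1*1049^1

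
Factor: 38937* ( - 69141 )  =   - 3^2*  19^1 * 1213^1*12979^1 = -  2692143117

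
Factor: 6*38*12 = 2^4  *3^2 *19^1 = 2736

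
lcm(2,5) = 10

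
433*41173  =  17827909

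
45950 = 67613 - 21663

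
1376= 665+711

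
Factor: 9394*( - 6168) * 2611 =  - 2^4*3^1*7^2*11^1*61^1*257^1*373^1 = - 151287063312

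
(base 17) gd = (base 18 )FF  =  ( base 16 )11d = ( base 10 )285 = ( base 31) 96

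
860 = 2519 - 1659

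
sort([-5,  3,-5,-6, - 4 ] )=[  -  6, - 5, - 5, - 4,3 ] 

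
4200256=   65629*64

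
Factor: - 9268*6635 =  - 61493180 = - 2^2*5^1*7^1* 331^1*1327^1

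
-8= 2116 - 2124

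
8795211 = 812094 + 7983117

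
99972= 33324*3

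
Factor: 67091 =23^1 * 2917^1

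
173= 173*1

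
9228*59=544452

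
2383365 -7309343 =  - 4925978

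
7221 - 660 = 6561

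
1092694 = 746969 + 345725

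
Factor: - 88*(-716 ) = 63008=2^5*11^1*179^1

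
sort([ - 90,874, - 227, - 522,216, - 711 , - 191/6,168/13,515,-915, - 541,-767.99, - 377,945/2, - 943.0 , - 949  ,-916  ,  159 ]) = [ - 949, - 943.0,-916 , - 915, - 767.99, - 711 ,-541,-522, - 377, - 227, - 90, - 191/6, 168/13, 159,216,945/2,515,874]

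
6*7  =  42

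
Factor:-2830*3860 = - 2^3*5^2 *193^1*283^1= - 10923800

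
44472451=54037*823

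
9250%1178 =1004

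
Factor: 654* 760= 497040 = 2^4*3^1*5^1 * 19^1*109^1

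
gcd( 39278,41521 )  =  1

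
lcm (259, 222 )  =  1554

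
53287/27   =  1973+16/27 = 1973.59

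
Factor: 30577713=3^1*17^1*103^1*5821^1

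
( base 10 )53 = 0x35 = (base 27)1Q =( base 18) 2H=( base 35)1I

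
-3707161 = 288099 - 3995260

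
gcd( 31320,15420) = 60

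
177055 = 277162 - 100107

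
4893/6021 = 1631/2007 = 0.81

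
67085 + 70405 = 137490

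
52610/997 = 52 + 766/997 =52.77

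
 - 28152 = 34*( - 828 ) 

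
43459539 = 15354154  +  28105385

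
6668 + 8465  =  15133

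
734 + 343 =1077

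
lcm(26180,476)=26180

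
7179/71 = 7179/71=101.11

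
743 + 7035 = 7778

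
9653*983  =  9488899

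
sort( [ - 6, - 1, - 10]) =[ - 10, - 6,  -  1]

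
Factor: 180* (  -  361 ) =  - 2^2*3^2*5^1*19^2 = -64980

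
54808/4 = 13702 = 13702.00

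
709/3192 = 709/3192= 0.22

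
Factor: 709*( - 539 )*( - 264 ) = 100887864 = 2^3*3^1*7^2 *11^2*709^1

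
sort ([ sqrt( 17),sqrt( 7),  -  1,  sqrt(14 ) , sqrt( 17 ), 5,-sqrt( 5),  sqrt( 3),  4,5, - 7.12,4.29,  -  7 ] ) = [ - 7.12, - 7, - sqrt( 5),-1, sqrt( 3), sqrt (7 ), sqrt( 14) , 4,sqrt( 17), sqrt( 17),  4.29, 5, 5] 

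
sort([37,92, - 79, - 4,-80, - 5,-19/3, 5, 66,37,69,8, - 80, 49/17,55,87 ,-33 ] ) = [- 80, - 80, - 79,-33, - 19/3, - 5,- 4, 49/17,5,  8,37,37,55 , 66,69,87,92 ] 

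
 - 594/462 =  - 2+5/7 = - 1.29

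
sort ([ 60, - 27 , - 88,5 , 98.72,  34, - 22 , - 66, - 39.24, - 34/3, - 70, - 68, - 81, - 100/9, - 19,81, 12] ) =[ - 88, - 81, - 70, - 68, - 66, - 39.24,-27, - 22 , - 19 ,- 34/3 , - 100/9,5,  12, 34, 60, 81, 98.72]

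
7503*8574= 64330722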